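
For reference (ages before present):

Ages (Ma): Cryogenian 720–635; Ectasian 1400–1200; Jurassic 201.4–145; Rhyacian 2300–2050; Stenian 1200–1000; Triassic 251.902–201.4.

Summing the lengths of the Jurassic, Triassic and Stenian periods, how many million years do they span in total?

Each duration: Jurassic = 56.4; Triassic = 50.502; Stenian = 200.
Sum: 56.4 + 50.502 + 200 = 306.902 Myr.

306.902 million years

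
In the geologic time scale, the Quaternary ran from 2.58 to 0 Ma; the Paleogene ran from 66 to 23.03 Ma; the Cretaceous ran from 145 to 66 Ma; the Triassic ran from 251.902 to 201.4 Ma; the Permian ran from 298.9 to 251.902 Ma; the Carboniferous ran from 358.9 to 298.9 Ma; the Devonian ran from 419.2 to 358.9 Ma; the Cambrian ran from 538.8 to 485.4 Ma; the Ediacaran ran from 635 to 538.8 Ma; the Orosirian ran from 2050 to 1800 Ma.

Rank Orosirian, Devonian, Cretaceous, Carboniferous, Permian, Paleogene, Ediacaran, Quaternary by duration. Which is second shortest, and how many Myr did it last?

Paleogene, 42.97 million years

Start − end for each: Orosirian 2050 − 1800 = 250; Devonian 419.2 − 358.9 = 60.3; Cretaceous 145 − 66 = 79; Carboniferous 358.9 − 298.9 = 60; Permian 298.9 − 251.902 = 46.998; Paleogene 66 − 23.03 = 42.97; Ediacaran 635 − 538.8 = 96.2; Quaternary 2.58 − 0 = 2.58.
Ranking these from shortest: Quaternary < Paleogene < Permian < Carboniferous < Devonian < Cretaceous < Ediacaran < Orosirian.
Position 2 in that ranking is Paleogene, which lasted 42.97 Myr.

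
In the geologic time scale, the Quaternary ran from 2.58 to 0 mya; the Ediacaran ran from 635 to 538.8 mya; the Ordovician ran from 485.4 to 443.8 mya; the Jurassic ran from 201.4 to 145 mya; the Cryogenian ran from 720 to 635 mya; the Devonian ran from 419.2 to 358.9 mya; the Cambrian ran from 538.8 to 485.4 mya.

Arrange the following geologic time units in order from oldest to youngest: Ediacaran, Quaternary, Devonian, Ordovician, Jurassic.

The oldest of these is Ediacaran (starts 635 Ma) and the youngest is Quaternary (ends 0 Ma).
In between, by decreasing start age: Ordovician (485.4), Devonian (419.2), Jurassic (201.4).

Ediacaran, Ordovician, Devonian, Jurassic, Quaternary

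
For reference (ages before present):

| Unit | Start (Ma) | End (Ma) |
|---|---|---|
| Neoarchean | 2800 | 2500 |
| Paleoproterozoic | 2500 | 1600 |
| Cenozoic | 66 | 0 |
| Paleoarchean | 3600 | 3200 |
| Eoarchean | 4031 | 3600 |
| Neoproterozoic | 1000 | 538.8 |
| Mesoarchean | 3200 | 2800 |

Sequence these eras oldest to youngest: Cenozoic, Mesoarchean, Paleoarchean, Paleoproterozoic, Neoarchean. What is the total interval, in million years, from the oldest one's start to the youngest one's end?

From the excerpt: Cenozoic 66–0; Mesoarchean 3200–2800; Paleoarchean 3600–3200; Paleoproterozoic 2500–1600; Neoarchean 2800–2500 (Ma).
Larger Ma is earlier, so the oldest is Paleoarchean and the youngest is Cenozoic; oldest to youngest: Paleoarchean, Mesoarchean, Neoarchean, Paleoproterozoic, Cenozoic.
Oldest start 3600 minus youngest end 0 gives 3600 Myr overall.

Paleoarchean, Mesoarchean, Neoarchean, Paleoproterozoic, Cenozoic; total span 3600 Myr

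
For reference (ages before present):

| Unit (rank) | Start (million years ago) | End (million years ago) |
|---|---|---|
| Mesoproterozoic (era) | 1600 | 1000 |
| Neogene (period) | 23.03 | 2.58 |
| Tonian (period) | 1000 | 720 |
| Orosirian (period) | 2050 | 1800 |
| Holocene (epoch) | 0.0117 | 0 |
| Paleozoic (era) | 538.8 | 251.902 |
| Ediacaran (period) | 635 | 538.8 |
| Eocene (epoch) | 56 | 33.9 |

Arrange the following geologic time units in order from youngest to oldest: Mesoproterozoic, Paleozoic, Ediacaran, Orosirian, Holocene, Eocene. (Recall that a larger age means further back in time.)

Holocene, Eocene, Paleozoic, Ediacaran, Mesoproterozoic, Orosirian

Sorting by start age (ascending Ma, since larger Ma = older): Holocene began 0.0117, Eocene began 56, Paleozoic began 538.8, Ediacaran began 635, Mesoproterozoic began 1600, Orosirian began 2050.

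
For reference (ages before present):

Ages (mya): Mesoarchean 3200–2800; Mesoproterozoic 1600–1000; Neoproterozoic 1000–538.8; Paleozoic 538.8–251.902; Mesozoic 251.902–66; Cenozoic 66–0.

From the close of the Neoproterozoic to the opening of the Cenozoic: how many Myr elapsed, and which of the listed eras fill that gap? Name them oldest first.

472.8 million years; Paleozoic, Mesozoic

The Neoproterozoic closes at 538.8 Ma and the Cenozoic opens at 66 Ma, so the interval is 538.8 − 66 = 472.8 Myr.
An era fits inside if it starts at or after 538.8 Ma and ends at or before 66 Ma; oldest first that gives Paleozoic, Mesozoic.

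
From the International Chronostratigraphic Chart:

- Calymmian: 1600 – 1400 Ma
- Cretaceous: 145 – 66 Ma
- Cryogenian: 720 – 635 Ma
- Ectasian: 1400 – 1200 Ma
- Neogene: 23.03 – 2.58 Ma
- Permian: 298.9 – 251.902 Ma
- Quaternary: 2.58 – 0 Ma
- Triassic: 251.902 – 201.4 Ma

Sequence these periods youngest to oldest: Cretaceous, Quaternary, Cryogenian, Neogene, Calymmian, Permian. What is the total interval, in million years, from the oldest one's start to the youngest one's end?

Start ages (Ma): Calymmian 1600, Cryogenian 720, Permian 298.9, Cretaceous 145, Neogene 23.03, Quaternary 2.58.
Ordered youngest to oldest: Quaternary, Neogene, Cretaceous, Permian, Cryogenian, Calymmian.
Span = 1600 − 0 = 1600 Myr.

Quaternary → Neogene → Cretaceous → Permian → Cryogenian → Calymmian; total span 1600 Myr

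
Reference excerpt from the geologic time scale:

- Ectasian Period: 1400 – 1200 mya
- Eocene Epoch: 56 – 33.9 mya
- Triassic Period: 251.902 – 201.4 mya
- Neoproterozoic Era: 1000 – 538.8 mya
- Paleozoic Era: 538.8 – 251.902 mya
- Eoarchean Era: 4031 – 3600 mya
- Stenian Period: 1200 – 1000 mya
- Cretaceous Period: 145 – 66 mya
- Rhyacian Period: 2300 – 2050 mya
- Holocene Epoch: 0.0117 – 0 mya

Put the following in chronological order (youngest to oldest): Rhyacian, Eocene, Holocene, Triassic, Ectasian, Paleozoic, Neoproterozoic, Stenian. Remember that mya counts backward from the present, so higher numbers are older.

The oldest of these is Rhyacian (starts 2300 Ma) and the youngest is Holocene (ends 0 Ma).
In between, by decreasing start age: Ectasian (1400), Stenian (1200), Neoproterozoic (1000), Paleozoic (538.8), Triassic (251.902), Eocene (56).
Listing youngest first means reversing that sequence.

Holocene → Eocene → Triassic → Paleozoic → Neoproterozoic → Stenian → Ectasian → Rhyacian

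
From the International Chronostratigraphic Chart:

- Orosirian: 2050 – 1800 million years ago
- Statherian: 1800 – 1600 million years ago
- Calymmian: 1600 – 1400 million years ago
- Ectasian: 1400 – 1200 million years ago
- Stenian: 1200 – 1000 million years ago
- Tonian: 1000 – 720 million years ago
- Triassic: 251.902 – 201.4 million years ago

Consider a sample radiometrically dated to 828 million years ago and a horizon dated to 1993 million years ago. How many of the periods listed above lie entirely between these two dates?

1993 Ma sits inside the Orosirian (2050–1800) and 828 Ma inside the Tonian (1000–720); neither of those is wholly between the two dates.
The listed periods lying completely between them are Statherian, Calymmian, Ectasian, Stenian — 4 in all.

4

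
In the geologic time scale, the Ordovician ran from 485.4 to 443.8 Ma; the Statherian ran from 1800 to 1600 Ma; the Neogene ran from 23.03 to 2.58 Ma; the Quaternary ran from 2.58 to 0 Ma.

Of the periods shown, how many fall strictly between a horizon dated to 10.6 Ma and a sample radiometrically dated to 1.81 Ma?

Checking each listed span, none has both start < 10.6 Ma and end > 1.81 Ma — every period straddles one of the two dates or lies outside them — so the count is 0.

0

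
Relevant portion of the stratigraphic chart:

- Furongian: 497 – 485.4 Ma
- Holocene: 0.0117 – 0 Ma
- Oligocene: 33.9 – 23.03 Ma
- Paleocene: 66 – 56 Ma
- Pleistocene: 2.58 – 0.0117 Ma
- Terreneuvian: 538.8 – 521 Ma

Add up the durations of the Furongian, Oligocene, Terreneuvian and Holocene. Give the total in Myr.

40.2817 million years

Each duration: Furongian = 11.6; Oligocene = 10.87; Terreneuvian = 17.8; Holocene = 0.0117.
Sum: 11.6 + 10.87 + 17.8 + 0.0117 = 40.2817 Myr.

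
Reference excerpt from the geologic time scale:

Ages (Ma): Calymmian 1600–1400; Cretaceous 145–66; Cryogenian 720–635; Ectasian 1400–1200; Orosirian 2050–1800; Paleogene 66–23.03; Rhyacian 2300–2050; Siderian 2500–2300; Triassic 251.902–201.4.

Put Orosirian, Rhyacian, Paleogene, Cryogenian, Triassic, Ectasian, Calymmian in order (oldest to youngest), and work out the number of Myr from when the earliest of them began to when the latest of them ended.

From the excerpt: Orosirian 2050–1800; Rhyacian 2300–2050; Paleogene 66–23.03; Cryogenian 720–635; Triassic 251.902–201.4; Ectasian 1400–1200; Calymmian 1600–1400 (Ma).
Larger Ma is earlier, so the oldest is Rhyacian and the youngest is Paleogene; oldest to youngest: Rhyacian, Orosirian, Calymmian, Ectasian, Cryogenian, Triassic, Paleogene.
Oldest start 2300 minus youngest end 23.03 gives 2276.97 Myr overall.

Rhyacian → Orosirian → Calymmian → Ectasian → Cryogenian → Triassic → Paleogene; total span 2276.97 Myr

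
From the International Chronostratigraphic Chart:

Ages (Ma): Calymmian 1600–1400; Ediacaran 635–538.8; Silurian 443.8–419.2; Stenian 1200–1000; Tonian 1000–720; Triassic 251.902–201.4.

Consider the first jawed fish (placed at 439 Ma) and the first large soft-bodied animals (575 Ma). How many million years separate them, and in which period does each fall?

Elapsed time: 575 − 439 = 136 Myr.
439 Ma lies within 443.8–419.2 Ma: Silurian.
575 Ma lies within 635–538.8 Ma: Ediacaran.

136 million years apart; the first in the Silurian, the second in the Ediacaran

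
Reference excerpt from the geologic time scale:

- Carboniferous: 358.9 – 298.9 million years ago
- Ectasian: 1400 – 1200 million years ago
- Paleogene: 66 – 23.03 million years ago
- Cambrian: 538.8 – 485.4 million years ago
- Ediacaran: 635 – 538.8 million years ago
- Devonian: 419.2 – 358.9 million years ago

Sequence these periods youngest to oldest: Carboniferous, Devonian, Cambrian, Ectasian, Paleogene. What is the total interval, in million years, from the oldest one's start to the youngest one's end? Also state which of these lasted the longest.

Paleogene → Carboniferous → Devonian → Cambrian → Ectasian; total span 1376.97 Myr; longest is Ectasian

From the excerpt: Carboniferous 358.9–298.9; Devonian 419.2–358.9; Cambrian 538.8–485.4; Ectasian 1400–1200; Paleogene 66–23.03 (Ma).
Larger Ma is earlier, so the oldest is Ectasian and the youngest is Paleogene; youngest to oldest: Paleogene, Carboniferous, Devonian, Cambrian, Ectasian.
Oldest start 1400 minus youngest end 23.03 gives 1376.97 Myr overall.
Individual lengths (start − end): Paleogene 42.97; Cambrian 53.4; Devonian 60.3; Carboniferous 60; Ectasian 200. The largest is Ectasian at 200 Myr.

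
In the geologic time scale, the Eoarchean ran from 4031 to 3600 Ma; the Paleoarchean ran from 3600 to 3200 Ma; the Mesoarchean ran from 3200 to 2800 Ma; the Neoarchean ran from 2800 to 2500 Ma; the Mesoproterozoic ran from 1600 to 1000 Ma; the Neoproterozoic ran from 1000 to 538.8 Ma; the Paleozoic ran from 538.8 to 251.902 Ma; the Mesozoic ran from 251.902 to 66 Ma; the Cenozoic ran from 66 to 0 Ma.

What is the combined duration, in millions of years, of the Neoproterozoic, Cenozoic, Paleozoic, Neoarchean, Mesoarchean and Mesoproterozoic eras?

2114.098 million years

Duration is start − end for each: (1000 − 538.8) + (66 − 0) + (538.8 − 251.902) + (2800 − 2500) + (3200 − 2800) + (1600 − 1000).
That is 461.2 + 66 + 286.898 + 300 + 400 + 600, which totals 2114.098 million years.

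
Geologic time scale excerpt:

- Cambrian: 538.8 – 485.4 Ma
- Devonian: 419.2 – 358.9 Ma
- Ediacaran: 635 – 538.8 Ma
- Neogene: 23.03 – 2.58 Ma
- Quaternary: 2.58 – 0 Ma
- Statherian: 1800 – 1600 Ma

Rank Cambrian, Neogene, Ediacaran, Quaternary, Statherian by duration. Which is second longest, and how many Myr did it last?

Ediacaran, 96.2 million years

Durations: Cambrian 53.4; Neogene 20.45; Ediacaran 96.2; Quaternary 2.58; Statherian 200 Myr.
Sorted longest-first: Statherian (200), Ediacaran (96.2), Cambrian (53.4), Neogene (20.45), Quaternary (2.58).
The second longest is Ediacaran at 96.2 Myr.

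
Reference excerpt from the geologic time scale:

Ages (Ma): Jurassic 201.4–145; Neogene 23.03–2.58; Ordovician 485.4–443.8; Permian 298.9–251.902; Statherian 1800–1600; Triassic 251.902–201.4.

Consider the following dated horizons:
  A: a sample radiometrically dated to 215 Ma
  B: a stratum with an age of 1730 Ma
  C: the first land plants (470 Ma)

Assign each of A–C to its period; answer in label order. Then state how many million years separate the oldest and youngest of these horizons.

A — Triassic; B — Statherian; C — Ordovician; span 1515 million years

A: 215 Ma lies in 251.902–201.4 Ma, so Triassic.
B: 1730 Ma lies in 1800–1600 Ma, so Statherian.
C: 470 Ma lies in 485.4–443.8 Ma, so Ordovician.
Oldest = 1730 Ma, youngest = 215 Ma → span 1515 Myr.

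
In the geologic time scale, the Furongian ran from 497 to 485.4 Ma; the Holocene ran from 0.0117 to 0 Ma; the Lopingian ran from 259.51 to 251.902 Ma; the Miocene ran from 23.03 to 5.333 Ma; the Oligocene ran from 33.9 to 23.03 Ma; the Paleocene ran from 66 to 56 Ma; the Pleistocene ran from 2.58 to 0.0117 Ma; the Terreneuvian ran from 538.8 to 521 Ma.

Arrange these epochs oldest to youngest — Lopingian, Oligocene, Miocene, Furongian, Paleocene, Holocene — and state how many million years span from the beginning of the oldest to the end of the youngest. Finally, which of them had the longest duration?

From the excerpt: Lopingian 259.51–251.902; Oligocene 33.9–23.03; Miocene 23.03–5.333; Furongian 497–485.4; Paleocene 66–56; Holocene 0.0117–0 (Ma).
Larger Ma is earlier, so the oldest is Furongian and the youngest is Holocene; oldest to youngest: Furongian, Lopingian, Paleocene, Oligocene, Miocene, Holocene.
Oldest start 497 minus youngest end 0 gives 497 Myr overall.
Individual lengths (start − end): Miocene 17.697; Lopingian 7.608; Oligocene 10.87; Furongian 11.6; Paleocene 10; Holocene 0.0117. The largest is Miocene at 17.697 Myr.

Furongian → Lopingian → Paleocene → Oligocene → Miocene → Holocene; total span 497 Myr; longest is Miocene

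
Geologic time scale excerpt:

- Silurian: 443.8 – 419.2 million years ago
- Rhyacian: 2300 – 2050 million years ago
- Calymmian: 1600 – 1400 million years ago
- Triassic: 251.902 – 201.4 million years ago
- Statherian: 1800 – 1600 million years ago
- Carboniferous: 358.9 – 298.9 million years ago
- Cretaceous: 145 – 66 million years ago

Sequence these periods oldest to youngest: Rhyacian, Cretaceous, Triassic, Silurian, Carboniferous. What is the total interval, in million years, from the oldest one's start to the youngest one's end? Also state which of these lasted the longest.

From the excerpt: Rhyacian 2300–2050; Cretaceous 145–66; Triassic 251.902–201.4; Silurian 443.8–419.2; Carboniferous 358.9–298.9 (Ma).
Larger Ma is earlier, so the oldest is Rhyacian and the youngest is Cretaceous; oldest to youngest: Rhyacian, Silurian, Carboniferous, Triassic, Cretaceous.
Oldest start 2300 minus youngest end 66 gives 2234 Myr overall.
Individual lengths (start − end): Cretaceous 79; Triassic 50.502; Carboniferous 60; Silurian 24.6; Rhyacian 250. The largest is Rhyacian at 250 Myr.

Rhyacian → Silurian → Carboniferous → Triassic → Cretaceous; total span 2234 Myr; longest is Rhyacian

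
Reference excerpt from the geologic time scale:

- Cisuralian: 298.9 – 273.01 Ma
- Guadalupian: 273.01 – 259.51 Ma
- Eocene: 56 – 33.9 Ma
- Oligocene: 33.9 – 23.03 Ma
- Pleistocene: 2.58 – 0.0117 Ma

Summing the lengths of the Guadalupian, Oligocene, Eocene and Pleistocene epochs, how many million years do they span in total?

49.0383 million years

Each duration: Guadalupian = 13.5; Oligocene = 10.87; Eocene = 22.1; Pleistocene = 2.5683.
Sum: 13.5 + 10.87 + 22.1 + 2.5683 = 49.0383 Myr.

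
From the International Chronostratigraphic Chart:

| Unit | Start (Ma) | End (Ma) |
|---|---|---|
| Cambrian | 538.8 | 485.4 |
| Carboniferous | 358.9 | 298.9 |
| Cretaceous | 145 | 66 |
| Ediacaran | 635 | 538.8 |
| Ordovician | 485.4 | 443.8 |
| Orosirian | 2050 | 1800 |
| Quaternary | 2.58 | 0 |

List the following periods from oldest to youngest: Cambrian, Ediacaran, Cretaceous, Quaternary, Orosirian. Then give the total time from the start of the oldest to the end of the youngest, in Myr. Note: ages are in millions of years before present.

Orosirian, Ediacaran, Cambrian, Cretaceous, Quaternary; total span 2050 Myr

From the excerpt: Cambrian 538.8–485.4; Ediacaran 635–538.8; Cretaceous 145–66; Quaternary 2.58–0; Orosirian 2050–1800 (Ma).
Larger Ma is earlier, so the oldest is Orosirian and the youngest is Quaternary; oldest to youngest: Orosirian, Ediacaran, Cambrian, Cretaceous, Quaternary.
Oldest start 2050 minus youngest end 0 gives 2050 Myr overall.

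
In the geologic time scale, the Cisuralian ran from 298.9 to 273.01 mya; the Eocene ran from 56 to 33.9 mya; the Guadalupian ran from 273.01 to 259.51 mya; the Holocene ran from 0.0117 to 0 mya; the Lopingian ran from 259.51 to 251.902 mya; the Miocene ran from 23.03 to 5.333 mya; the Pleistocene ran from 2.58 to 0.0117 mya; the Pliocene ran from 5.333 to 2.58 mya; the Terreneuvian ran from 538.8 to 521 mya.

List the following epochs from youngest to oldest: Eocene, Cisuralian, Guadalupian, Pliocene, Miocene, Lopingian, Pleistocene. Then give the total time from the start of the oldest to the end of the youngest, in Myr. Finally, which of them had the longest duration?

Pleistocene, Pliocene, Miocene, Eocene, Lopingian, Guadalupian, Cisuralian; total span 298.8883 Myr; longest is Cisuralian

From the excerpt: Eocene 56–33.9; Cisuralian 298.9–273.01; Guadalupian 273.01–259.51; Pliocene 5.333–2.58; Miocene 23.03–5.333; Lopingian 259.51–251.902; Pleistocene 2.58–0.0117 (Ma).
Larger Ma is earlier, so the oldest is Cisuralian and the youngest is Pleistocene; youngest to oldest: Pleistocene, Pliocene, Miocene, Eocene, Lopingian, Guadalupian, Cisuralian.
Oldest start 298.9 minus youngest end 0.0117 gives 298.8883 Myr overall.
Individual lengths (start − end): Pleistocene 2.5683; Pliocene 2.753; Miocene 17.697; Cisuralian 25.89; Eocene 22.1; Guadalupian 13.5; Lopingian 7.608. The largest is Cisuralian at 25.89 Myr.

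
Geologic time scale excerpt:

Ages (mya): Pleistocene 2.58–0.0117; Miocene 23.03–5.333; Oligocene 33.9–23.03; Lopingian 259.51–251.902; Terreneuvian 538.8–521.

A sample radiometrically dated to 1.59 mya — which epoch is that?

1.59 Ma lies between 2.58 and 0.0117 Ma, so it falls in the Pleistocene.

Pleistocene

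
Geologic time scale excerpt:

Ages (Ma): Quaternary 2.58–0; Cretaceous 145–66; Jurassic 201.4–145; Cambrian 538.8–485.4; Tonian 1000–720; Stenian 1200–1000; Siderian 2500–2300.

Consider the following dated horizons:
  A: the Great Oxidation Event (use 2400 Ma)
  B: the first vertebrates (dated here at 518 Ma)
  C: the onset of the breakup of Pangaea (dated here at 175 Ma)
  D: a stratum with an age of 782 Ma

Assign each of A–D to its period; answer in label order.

A — Siderian; B — Cambrian; C — Jurassic; D — Tonian

Match each age against the start–end ranges in the excerpt: A = 2400 Ma → Siderian (2500–2300); B = 518 Ma → Cambrian (538.8–485.4); C = 175 Ma → Jurassic (201.4–145); D = 782 Ma → Tonian (1000–720).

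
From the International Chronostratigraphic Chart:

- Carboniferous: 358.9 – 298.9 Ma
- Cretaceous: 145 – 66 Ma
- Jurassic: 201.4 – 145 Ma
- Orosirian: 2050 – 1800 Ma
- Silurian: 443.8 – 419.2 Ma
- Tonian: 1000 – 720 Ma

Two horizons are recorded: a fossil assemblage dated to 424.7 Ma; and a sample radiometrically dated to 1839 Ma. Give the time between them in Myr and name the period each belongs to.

Elapsed time: 1839 − 424.7 = 1414.3 Myr.
424.7 Ma lies within 443.8–419.2 Ma: Silurian.
1839 Ma lies within 2050–1800 Ma: Orosirian.

1414.3 million years apart; the first in the Silurian, the second in the Orosirian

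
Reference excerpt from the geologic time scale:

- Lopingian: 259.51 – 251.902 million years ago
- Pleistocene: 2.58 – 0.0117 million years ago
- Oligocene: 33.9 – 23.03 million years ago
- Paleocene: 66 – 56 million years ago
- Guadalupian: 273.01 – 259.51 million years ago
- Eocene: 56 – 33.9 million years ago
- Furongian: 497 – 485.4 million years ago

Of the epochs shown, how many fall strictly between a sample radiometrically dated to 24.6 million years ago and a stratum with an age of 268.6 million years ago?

3

268.6 Ma sits inside the Guadalupian (273.01–259.51) and 24.6 Ma inside the Oligocene (33.9–23.03); neither of those is wholly between the two dates.
The listed epochs lying completely between them are Lopingian, Paleocene, Eocene — 3 in all.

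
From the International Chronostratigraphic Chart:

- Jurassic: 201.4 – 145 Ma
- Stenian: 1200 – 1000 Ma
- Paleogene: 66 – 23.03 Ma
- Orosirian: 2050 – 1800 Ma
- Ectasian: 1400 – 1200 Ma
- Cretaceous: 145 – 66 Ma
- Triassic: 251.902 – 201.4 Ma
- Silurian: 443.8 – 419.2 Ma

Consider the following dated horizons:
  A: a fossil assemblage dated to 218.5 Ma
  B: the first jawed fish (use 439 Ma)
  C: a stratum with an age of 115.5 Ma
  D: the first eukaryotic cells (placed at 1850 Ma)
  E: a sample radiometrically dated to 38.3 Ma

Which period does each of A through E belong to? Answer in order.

Match each age against the start–end ranges in the excerpt: A = 218.5 Ma → Triassic (251.902–201.4); B = 439 Ma → Silurian (443.8–419.2); C = 115.5 Ma → Cretaceous (145–66); D = 1850 Ma → Orosirian (2050–1800); E = 38.3 Ma → Paleogene (66–23.03).

A — Triassic; B — Silurian; C — Cretaceous; D — Orosirian; E — Paleogene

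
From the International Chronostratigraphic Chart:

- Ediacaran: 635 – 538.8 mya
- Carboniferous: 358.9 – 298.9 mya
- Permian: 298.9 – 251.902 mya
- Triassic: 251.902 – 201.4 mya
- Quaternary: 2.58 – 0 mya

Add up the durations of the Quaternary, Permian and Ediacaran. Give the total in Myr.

Duration is start − end for each: (2.58 − 0) + (298.9 − 251.902) + (635 − 538.8).
That is 2.58 + 46.998 + 96.2, which totals 145.778 million years.

145.778 million years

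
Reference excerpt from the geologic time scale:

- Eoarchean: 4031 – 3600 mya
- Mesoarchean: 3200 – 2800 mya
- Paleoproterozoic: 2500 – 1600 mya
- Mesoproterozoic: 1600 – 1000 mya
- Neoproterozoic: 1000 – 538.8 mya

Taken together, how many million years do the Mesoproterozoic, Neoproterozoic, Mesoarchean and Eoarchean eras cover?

Duration is start − end for each: (1600 − 1000) + (1000 − 538.8) + (3200 − 2800) + (4031 − 3600).
That is 600 + 461.2 + 400 + 431, which totals 1892.2 million years.

1892.2 million years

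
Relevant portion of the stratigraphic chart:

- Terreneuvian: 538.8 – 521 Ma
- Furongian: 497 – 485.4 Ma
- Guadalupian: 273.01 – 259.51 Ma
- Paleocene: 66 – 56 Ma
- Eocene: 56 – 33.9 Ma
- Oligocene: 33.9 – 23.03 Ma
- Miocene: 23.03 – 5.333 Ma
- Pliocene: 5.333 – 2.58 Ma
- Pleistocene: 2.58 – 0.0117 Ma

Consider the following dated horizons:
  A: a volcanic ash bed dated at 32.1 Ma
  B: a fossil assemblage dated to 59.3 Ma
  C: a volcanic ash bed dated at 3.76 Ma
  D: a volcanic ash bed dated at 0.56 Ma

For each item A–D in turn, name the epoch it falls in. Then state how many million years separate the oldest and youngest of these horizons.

A: 32.1 Ma lies in 33.9–23.03 Ma, so Oligocene.
B: 59.3 Ma lies in 66–56 Ma, so Paleocene.
C: 3.76 Ma lies in 5.333–2.58 Ma, so Pliocene.
D: 0.56 Ma lies in 2.58–0.0117 Ma, so Pleistocene.
Oldest = 59.3 Ma, youngest = 0.56 Ma → span 58.74 Myr.

A — Oligocene; B — Paleocene; C — Pliocene; D — Pleistocene; span 58.74 million years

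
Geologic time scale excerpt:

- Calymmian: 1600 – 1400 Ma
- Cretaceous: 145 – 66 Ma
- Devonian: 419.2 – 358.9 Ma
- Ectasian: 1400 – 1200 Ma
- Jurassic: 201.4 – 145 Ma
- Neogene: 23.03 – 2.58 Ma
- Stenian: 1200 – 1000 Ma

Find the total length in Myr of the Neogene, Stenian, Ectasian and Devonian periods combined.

480.75 million years

Each duration: Neogene = 20.45; Stenian = 200; Ectasian = 200; Devonian = 60.3.
Sum: 20.45 + 200 + 200 + 60.3 = 480.75 Myr.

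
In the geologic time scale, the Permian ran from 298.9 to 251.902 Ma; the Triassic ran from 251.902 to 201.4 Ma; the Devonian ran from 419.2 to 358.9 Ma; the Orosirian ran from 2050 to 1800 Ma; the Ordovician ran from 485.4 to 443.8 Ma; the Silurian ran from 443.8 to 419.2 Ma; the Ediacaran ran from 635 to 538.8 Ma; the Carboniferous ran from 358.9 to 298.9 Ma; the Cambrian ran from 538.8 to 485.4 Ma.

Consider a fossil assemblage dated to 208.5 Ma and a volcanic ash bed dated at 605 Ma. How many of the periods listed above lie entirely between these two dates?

6

605 Ma sits inside the Ediacaran (635–538.8) and 208.5 Ma inside the Triassic (251.902–201.4); neither of those is wholly between the two dates.
The listed periods lying completely between them are Cambrian, Ordovician, Silurian, Devonian, Carboniferous, Permian — 6 in all.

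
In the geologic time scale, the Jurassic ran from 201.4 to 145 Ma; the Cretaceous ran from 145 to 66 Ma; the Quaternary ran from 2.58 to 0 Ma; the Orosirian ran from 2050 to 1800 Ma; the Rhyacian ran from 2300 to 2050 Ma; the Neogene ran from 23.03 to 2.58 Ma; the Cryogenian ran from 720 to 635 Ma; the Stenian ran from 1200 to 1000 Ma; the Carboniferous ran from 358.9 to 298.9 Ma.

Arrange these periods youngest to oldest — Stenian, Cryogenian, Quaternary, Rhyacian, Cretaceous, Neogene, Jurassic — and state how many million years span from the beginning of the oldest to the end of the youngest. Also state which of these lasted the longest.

Quaternary, Neogene, Cretaceous, Jurassic, Cryogenian, Stenian, Rhyacian; total span 2300 Myr; longest is Rhyacian

Start ages (Ma): Rhyacian 2300, Stenian 1200, Cryogenian 720, Jurassic 201.4, Cretaceous 145, Neogene 23.03, Quaternary 2.58.
Ordered youngest to oldest: Quaternary, Neogene, Cretaceous, Jurassic, Cryogenian, Stenian, Rhyacian.
Span = 2300 − 0 = 2300 Myr.
Durations: Rhyacian 250, Cryogenian 85, Quaternary 2.58, Jurassic 56.4, Stenian 200, Cretaceous 79, Neogene 20.45 → longest is Rhyacian (250 Myr).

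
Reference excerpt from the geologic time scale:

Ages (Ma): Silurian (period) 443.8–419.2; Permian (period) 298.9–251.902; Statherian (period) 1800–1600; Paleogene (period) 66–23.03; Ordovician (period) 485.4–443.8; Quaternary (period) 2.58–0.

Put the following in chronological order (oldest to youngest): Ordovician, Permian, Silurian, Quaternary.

Ordovician, then Silurian, then Permian, then Quaternary

The oldest of these is Ordovician (starts 485.4 Ma) and the youngest is Quaternary (ends 0 Ma).
In between, by decreasing start age: Silurian (443.8), Permian (298.9).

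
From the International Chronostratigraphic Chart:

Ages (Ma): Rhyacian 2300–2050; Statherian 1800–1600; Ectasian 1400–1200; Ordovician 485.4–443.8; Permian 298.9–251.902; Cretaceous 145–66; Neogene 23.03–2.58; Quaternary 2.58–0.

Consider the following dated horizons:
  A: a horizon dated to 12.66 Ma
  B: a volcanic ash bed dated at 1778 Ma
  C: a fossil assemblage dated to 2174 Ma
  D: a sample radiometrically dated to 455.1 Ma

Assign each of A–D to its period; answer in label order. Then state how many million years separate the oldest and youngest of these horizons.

A: 12.66 Ma lies in 23.03–2.58 Ma, so Neogene.
B: 1778 Ma lies in 1800–1600 Ma, so Statherian.
C: 2174 Ma lies in 2300–2050 Ma, so Rhyacian.
D: 455.1 Ma lies in 485.4–443.8 Ma, so Ordovician.
Oldest = 2174 Ma, youngest = 12.66 Ma → span 2161.34 Myr.

A — Neogene; B — Statherian; C — Rhyacian; D — Ordovician; span 2161.34 million years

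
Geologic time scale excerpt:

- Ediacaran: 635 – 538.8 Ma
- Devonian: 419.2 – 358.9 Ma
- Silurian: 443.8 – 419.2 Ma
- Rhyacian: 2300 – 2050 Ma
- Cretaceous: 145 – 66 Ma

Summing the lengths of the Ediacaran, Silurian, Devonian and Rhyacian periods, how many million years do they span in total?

431.1 million years

Duration is start − end for each: (635 − 538.8) + (443.8 − 419.2) + (419.2 − 358.9) + (2300 − 2050).
That is 96.2 + 24.6 + 60.3 + 250, which totals 431.1 million years.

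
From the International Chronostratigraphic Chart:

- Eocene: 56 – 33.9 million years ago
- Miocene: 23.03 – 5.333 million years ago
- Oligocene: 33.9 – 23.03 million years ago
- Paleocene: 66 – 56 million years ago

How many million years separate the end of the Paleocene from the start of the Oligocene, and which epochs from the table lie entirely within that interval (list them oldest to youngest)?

The Paleocene closes at 56 Ma and the Oligocene opens at 33.9 Ma, so the interval is 56 − 33.9 = 22.1 Myr.
An epoch fits inside if it starts at or after 56 Ma and ends at or before 33.9 Ma; oldest first that gives Eocene.

22.1 million years; Eocene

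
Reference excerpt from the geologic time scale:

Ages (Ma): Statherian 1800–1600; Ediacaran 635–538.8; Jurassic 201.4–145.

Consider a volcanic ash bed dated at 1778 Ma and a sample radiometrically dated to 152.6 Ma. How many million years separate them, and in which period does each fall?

1625.4 million years apart; the first in the Statherian, the second in the Jurassic

Elapsed time: 1778 − 152.6 = 1625.4 Myr.
1778 Ma lies within 1800–1600 Ma: Statherian.
152.6 Ma lies within 201.4–145 Ma: Jurassic.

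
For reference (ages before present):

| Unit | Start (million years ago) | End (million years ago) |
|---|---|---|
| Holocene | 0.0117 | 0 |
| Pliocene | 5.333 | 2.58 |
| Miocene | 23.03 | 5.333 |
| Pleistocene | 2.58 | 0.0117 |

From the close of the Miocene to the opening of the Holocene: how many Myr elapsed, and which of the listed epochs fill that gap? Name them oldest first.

5.3213 million years; Pliocene, Pleistocene

End of Miocene = 5.333 Ma; start of Holocene = 0.0117 Ma.
Gap = 5.333 − 0.0117 = 5.3213 Myr.
Epochs wholly inside 5.333–0.0117 Ma: Pliocene (5.333–2.58), Pleistocene (2.58–0.0117).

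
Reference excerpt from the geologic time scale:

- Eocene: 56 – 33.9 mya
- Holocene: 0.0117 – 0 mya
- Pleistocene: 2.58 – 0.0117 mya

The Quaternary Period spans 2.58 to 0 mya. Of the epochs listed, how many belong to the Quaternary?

2

Epochs inside 2.58–0 Ma: Pleistocene, Holocene — 2 in total.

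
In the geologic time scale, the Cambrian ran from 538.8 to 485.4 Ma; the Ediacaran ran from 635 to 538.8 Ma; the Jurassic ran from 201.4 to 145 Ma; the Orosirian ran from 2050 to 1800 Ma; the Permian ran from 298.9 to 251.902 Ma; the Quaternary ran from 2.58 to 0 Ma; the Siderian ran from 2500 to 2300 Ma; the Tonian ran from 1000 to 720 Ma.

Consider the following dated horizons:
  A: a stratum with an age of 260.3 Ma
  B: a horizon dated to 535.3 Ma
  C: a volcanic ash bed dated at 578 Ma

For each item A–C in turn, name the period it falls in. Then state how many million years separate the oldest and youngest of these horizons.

Match each age against the start–end ranges in the excerpt: A = 260.3 Ma → Permian (298.9–251.902); B = 535.3 Ma → Cambrian (538.8–485.4); C = 578 Ma → Ediacaran (635–538.8).
The largest age is 578 Ma and the smallest is 260.3 Ma; their difference is 317.7 Myr.

A — Permian; B — Cambrian; C — Ediacaran; span 317.7 million years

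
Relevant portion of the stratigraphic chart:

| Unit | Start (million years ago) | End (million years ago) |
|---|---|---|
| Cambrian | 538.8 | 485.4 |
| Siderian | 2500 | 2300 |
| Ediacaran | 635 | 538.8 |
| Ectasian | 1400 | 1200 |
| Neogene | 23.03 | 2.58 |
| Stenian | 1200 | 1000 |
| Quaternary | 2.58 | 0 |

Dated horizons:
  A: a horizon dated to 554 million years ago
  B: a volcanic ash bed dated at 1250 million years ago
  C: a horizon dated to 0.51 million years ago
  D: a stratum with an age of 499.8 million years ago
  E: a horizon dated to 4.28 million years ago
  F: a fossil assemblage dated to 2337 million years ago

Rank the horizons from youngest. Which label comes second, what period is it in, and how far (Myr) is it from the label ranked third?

Smaller Ma means younger, so youngest first: C 0.51 < E 4.28 < D 499.8 < A 554 < B 1250 < F 2337.
Counting 2 along gives E (4.28 Ma); the excerpt puts that inside the Neogene, 23.03–2.58 Ma.
Next in line is D (499.8 Ma), and 499.8 − 4.28 = 495.52 Myr.

E, in the Neogene; 495.52 million years to D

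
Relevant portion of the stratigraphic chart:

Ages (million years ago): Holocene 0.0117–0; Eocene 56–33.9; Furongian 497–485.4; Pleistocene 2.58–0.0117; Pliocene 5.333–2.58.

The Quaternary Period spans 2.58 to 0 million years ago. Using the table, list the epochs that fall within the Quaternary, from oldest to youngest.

Epochs with both bounds inside 2.58–0 Ma: Pleistocene (2.58–0.0117), Holocene (0.0117–0).

Pleistocene, Holocene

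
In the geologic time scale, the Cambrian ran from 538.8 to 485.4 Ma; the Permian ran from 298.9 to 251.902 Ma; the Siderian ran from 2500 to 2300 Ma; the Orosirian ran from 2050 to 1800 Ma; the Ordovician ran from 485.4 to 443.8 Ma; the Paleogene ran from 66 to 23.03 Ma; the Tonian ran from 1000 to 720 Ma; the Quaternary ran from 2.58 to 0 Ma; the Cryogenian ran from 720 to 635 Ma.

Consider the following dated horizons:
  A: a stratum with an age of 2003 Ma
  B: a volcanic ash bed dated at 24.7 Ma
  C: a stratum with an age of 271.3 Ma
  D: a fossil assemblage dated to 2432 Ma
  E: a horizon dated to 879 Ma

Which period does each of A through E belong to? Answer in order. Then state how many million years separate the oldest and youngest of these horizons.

A — Orosirian; B — Paleogene; C — Permian; D — Siderian; E — Tonian; span 2407.3 million years

Match each age against the start–end ranges in the excerpt: A = 2003 Ma → Orosirian (2050–1800); B = 24.7 Ma → Paleogene (66–23.03); C = 271.3 Ma → Permian (298.9–251.902); D = 2432 Ma → Siderian (2500–2300); E = 879 Ma → Tonian (1000–720).
The largest age is 2432 Ma and the smallest is 24.7 Ma; their difference is 2407.3 Myr.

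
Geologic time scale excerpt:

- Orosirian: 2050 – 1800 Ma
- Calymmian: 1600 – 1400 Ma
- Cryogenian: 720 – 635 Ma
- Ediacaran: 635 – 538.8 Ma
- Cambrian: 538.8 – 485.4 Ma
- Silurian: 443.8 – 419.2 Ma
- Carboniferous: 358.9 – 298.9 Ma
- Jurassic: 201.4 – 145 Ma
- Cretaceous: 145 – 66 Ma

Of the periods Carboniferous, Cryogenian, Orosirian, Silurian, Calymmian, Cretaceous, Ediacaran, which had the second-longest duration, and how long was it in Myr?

Calymmian, 200 million years

Start − end for each: Carboniferous 358.9 − 298.9 = 60; Cryogenian 720 − 635 = 85; Orosirian 2050 − 1800 = 250; Silurian 443.8 − 419.2 = 24.6; Calymmian 1600 − 1400 = 200; Cretaceous 145 − 66 = 79; Ediacaran 635 − 538.8 = 96.2.
Ranking these from longest: Orosirian > Calymmian > Ediacaran > Cryogenian > Cretaceous > Carboniferous > Silurian.
Position 2 in that ranking is Calymmian, which lasted 200 Myr.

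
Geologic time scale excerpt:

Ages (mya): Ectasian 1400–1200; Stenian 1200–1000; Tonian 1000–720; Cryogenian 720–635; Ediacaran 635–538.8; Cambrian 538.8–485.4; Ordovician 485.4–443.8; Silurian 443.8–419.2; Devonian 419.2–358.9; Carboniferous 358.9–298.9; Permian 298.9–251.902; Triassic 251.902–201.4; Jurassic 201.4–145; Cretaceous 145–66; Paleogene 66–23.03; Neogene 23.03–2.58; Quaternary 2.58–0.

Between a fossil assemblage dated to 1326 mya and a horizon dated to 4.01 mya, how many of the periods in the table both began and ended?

14

1326 Ma sits inside the Ectasian (1400–1200) and 4.01 Ma inside the Neogene (23.03–2.58); neither of those is wholly between the two dates.
The listed periods lying completely between them are Stenian, Tonian, Cryogenian, Ediacaran, Cambrian, Ordovician, Silurian, Devonian, Carboniferous, Permian, Triassic, Jurassic, Cretaceous, Paleogene — 14 in all.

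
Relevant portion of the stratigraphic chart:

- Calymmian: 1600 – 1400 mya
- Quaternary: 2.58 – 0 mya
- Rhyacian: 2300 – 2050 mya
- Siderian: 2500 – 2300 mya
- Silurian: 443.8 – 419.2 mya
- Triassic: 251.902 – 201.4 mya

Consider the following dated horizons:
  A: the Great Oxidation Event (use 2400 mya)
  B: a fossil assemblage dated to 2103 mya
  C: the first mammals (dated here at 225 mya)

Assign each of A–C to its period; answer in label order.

A — Siderian; B — Rhyacian; C — Triassic

Match each age against the start–end ranges in the excerpt: A = 2400 Ma → Siderian (2500–2300); B = 2103 Ma → Rhyacian (2300–2050); C = 225 Ma → Triassic (251.902–201.4).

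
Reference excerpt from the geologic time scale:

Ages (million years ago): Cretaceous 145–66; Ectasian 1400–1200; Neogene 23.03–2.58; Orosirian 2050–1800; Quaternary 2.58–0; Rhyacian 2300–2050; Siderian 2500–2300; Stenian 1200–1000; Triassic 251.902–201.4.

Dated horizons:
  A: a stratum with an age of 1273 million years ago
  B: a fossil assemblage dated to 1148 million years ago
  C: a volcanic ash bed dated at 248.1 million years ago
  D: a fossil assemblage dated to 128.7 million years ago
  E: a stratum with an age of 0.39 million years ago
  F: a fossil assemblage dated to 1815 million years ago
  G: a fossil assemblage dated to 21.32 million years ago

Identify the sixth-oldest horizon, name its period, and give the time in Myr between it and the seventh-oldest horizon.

Larger Ma means older, so oldest first: F 1815 > A 1273 > B 1148 > C 248.1 > D 128.7 > G 21.32 > E 0.39.
Counting 6 along gives G (21.32 Ma); the excerpt puts that inside the Neogene, 23.03–2.58 Ma.
Next in line is E (0.39 Ma), and 21.32 − 0.39 = 20.93 Myr.

G, in the Neogene; 20.93 million years to E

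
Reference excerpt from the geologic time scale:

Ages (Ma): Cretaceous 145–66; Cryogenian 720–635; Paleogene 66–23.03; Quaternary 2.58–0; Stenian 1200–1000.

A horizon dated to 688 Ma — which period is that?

688 Ma lies between 720 and 635 Ma, so it falls in the Cryogenian.

Cryogenian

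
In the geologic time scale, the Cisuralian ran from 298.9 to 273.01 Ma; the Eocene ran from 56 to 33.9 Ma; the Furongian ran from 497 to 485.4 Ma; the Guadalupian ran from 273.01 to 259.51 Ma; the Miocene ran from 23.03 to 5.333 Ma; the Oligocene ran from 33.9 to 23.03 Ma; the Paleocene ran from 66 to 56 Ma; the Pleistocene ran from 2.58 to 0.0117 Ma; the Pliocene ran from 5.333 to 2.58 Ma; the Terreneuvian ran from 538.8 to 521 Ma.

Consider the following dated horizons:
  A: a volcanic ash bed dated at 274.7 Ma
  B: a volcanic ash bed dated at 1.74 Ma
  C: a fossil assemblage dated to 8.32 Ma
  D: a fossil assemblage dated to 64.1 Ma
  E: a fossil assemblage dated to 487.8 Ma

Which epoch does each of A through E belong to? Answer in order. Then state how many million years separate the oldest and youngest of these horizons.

Match each age against the start–end ranges in the excerpt: A = 274.7 Ma → Cisuralian (298.9–273.01); B = 1.74 Ma → Pleistocene (2.58–0.0117); C = 8.32 Ma → Miocene (23.03–5.333); D = 64.1 Ma → Paleocene (66–56); E = 487.8 Ma → Furongian (497–485.4).
The largest age is 487.8 Ma and the smallest is 1.74 Ma; their difference is 486.06 Myr.

A — Cisuralian; B — Pleistocene; C — Miocene; D — Paleocene; E — Furongian; span 486.06 million years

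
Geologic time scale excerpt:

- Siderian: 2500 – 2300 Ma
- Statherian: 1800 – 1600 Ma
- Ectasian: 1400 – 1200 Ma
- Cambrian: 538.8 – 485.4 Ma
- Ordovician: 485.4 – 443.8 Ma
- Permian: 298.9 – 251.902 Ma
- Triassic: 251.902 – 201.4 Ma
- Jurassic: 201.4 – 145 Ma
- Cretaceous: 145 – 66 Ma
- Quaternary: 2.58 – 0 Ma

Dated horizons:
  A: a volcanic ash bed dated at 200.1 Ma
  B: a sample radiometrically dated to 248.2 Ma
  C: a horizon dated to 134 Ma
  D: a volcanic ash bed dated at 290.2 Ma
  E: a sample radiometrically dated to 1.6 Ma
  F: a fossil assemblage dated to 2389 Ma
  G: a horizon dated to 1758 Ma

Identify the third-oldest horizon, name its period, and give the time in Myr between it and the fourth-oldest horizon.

D, in the Permian; 42 million years to B

Sorted oldest-first by Ma: F (2389), G (1758), D (290.2), B (248.2), A (200.1), C (134), E (1.6).
The third oldest is D at 290.2 Ma, which lies in 298.9–251.902 Ma: the Permian.
The fourth oldest is B at 248.2 Ma; separation = |290.2 − 248.2| = 42 Myr.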